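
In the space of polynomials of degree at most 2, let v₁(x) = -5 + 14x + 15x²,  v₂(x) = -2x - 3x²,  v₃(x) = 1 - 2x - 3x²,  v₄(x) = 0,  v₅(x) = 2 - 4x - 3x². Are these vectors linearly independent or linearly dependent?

Take coordinates with respect to the standard basis {1, x, x²}.
There are 5 vectors in a 3-dimensional space, so they cannot be linearly independent.

linearly dependent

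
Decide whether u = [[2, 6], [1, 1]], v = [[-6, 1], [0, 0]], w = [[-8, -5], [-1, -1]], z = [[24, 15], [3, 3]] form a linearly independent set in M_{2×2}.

Write each element as a coordinate vector in ℝ⁴ using {E₁₁, E₁₂, E₂₁, E₂₂}.
Place the vectors as rows of a 4×4 matrix and reduce to echelon form.
The reduction yields 2 nonzero rows, so the rank is 2.
Since rank 2 < 4, the set is linearly dependent.

linearly dependent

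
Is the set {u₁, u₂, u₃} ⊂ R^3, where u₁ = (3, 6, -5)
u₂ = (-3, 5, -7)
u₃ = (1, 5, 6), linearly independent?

linearly independent

Place the vectors as rows of a 3×3 matrix and reduce to echelon form.
The reduction yields 3 nonzero rows, so the rank is 3.
Since rank = 3 (the number of vectors), the set is linearly independent.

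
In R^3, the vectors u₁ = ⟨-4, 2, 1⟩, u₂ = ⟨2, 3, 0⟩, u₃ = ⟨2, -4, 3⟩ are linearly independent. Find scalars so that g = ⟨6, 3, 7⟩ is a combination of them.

Solve the system with u₁, u₂, u₃ as columns and g as the right-hand side.
The system has the unique solution (c₁, c₂, c₃) = (1, 3, 2).

g = u₁ + 3u₂ + 2u₃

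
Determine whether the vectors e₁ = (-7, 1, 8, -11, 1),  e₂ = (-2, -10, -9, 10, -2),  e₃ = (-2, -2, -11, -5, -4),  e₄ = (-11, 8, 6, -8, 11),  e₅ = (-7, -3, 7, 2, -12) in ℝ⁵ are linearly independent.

The matrix [e₁|e₂|e₃|e₄|e₅] has determinant 306249.
A nonzero determinant means the columns are linearly independent.

linearly independent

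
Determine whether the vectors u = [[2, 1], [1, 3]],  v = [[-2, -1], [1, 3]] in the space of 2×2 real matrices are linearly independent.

linearly independent

Write each element as a coordinate vector in ℝ⁴ using {E₁₁, E₁₂, E₂₁, E₂₂}.
Place the vectors as rows of a 2×4 matrix and reduce to echelon form.
The reduction yields 2 nonzero rows, so the rank is 2.
Since rank = 2 (the number of vectors), the set is linearly independent.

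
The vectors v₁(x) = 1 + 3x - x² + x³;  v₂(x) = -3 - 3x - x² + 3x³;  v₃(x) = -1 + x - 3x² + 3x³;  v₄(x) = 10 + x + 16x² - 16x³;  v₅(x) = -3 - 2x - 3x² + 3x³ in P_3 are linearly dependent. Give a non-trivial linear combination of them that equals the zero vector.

Write each element as a vector in ℝ⁴ using {1, x, …, x³}.
Write the vectors as columns of a matrix and find a nonzero vector in its null space.
A generator of the null space is (1, 0, 2, 1, 3).

v₁ + 2v₃ + v₄ + 3v₅ = 0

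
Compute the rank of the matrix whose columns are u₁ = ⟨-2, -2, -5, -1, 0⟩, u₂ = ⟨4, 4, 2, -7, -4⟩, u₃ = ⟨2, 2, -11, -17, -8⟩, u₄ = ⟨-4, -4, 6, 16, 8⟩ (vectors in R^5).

Apply Gaussian elimination to the matrix whose rows are u₁, u₂, u₃, u₄.
The echelon form has 2 nonzero rows, so the rank is 2.

rank 2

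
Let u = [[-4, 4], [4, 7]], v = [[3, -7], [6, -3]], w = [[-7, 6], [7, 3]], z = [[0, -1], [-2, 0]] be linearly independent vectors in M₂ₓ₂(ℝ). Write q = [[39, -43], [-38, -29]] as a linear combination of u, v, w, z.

Identify each element with its coordinate vector in ℝ⁴ via {E₁₁, E₁₂, E₂₁, E₂₂}.
Write q = a₁u + … + a₄z and equate components.
Back-substitution yields (a₁, …, a₄) = (-2, 1, -4, 4).

q = -2u + v - 4w + 4z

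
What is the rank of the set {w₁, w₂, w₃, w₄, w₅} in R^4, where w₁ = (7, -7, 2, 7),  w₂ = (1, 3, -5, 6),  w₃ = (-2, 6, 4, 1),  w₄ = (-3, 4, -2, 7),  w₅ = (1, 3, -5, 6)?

4

Row-reduce the 5×4 matrix with these as rows.
Exactly 4 pivots survive; hence the rank is 4.
(With 5 elements in a 4-dimensional space the rank is at most 4.)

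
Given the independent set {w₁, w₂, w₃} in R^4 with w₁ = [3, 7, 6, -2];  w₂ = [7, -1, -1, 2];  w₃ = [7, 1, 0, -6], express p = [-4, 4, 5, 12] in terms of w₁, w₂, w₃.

Since w₁, w₂, w₃ are independent, the coefficients expressing p are uniquely determined by a linear system.
Back-substitution yields (a₁, a₂, a₃) = (1, 1, -2).

p = w₁ + w₂ - 2w₃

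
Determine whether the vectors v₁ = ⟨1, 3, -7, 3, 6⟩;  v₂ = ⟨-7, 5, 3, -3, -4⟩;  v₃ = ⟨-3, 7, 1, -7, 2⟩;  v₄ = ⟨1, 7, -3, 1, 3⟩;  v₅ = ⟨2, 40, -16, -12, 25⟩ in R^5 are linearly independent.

Place the vectors as rows of a 5×5 matrix and reduce to echelon form.
The reduction yields 4 nonzero rows, so the rank is 4.
Since rank 4 < 5, the set is linearly dependent.

linearly dependent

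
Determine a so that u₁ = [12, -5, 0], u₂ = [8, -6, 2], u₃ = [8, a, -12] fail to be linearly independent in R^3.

a = 38/3

Place the vectors as rows of a 3×3 matrix; dependence ⇔ determinant zero.
Expanding, det = 304 - 24*a.
This vanishes exactly when a = 38/3.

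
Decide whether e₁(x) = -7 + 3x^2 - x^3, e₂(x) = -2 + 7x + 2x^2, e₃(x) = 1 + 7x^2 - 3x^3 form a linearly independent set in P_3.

linearly independent

Take coordinates with respect to the standard basis {1, x, …, x^3}.
Place the vectors as rows of a 3×4 matrix and reduce to echelon form.
The reduction yields 3 nonzero rows, so the rank is 3.
Since rank = 3 (the number of vectors), the set is linearly independent.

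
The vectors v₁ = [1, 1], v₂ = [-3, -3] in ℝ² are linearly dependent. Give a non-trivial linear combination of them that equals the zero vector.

3v₁ + v₂ = 0

Write the vectors as columns of a matrix and find a nonzero vector in its null space.
The free variable yields coefficients (3, 1) (any nonzero multiple also works).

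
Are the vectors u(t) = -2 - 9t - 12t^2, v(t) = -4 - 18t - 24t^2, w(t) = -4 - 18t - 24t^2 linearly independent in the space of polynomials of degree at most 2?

linearly dependent

Write each element as a coordinate vector in ℝ³ using {1, t, t^2}.
Form the 3×3 matrix with these as columns; its determinant is 0.
A zero determinant means the columns are linearly dependent.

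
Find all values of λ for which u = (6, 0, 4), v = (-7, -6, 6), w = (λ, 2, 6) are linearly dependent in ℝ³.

λ = 43/3

Dependence holds iff the 3×3 matrix [u v w] is singular.
Expanding, det = 24*λ - 344.
Setting this to zero gives λ = 43/3.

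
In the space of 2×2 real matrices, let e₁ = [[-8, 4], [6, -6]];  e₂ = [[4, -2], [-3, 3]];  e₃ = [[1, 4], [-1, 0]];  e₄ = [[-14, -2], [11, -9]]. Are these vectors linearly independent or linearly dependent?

linearly dependent

Write each element as a coordinate vector in ℝ⁴ using {E₁₁, E₁₂, E₂₁, E₂₂}.
Row-reduce the matrix whose columns are e₁, e₂, e₃, e₄.
The reduction yields 2 nonzero rows, so the rank is 2.
Since rank 2 < 4, the set is linearly dependent.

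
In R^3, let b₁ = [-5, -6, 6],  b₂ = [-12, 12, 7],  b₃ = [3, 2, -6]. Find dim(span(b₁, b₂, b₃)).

3

Apply Gaussian elimination to the matrix whose rows are b₁, b₂, b₃.
Reduction leaves 3 leading entries, giving rank 3.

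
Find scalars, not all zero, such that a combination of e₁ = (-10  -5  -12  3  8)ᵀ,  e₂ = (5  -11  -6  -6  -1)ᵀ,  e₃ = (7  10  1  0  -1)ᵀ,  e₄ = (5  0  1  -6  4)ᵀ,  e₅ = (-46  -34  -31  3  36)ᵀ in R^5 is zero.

Write the vectors as columns of a matrix and find a nonzero vector in its null space.
One solution (up to scaling) is (3, -1, -3, 2, -1).

3e₁ - e₂ - 3e₃ + 2e₄ - e₅ = 0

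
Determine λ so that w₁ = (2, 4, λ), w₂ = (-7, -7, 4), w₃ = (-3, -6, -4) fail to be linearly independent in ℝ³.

Place the vectors as rows of a 3×3 matrix; dependence ⇔ determinant zero.
Expanding, det = 21*λ - 56.
This vanishes exactly when λ = 8/3.

λ = 8/3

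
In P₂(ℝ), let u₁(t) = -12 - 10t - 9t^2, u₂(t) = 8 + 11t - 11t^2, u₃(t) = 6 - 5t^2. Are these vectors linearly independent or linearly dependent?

linearly independent

Write each element as a coordinate vector in ℝ³ using {1, t, t^2}.
The matrix [u₁|u₂|u₃] has determinant 1514.
A nonzero determinant means the columns are linearly independent.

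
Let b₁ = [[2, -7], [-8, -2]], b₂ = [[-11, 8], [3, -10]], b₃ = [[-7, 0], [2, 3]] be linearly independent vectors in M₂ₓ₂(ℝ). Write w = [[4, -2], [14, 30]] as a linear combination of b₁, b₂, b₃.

w = -2b₁ - 2b₂ + 2b₃

Work in coordinates with respect to the standard basis {E₁₁, E₁₂, E₂₁, E₂₂}.
Since b₁, b₂, b₃ are independent, the coefficients expressing w are uniquely determined by a linear system.
Row-reducing the augmented matrix gives the unique coefficients (a₁, a₂, a₃) = (-2, -2, 2).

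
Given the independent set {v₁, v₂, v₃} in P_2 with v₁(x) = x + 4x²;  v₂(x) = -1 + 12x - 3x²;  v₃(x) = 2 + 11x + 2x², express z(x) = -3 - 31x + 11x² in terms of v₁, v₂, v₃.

z = 3v₁ - v₂ - 2v₃

Identify each element with its coordinate vector in ℝ³ via {1, x, x²}.
Since v₁, v₂, v₃ are independent, the coefficients expressing z are uniquely determined by a linear system.
Back-substitution yields (c₁, c₂, c₃) = (3, -1, -2).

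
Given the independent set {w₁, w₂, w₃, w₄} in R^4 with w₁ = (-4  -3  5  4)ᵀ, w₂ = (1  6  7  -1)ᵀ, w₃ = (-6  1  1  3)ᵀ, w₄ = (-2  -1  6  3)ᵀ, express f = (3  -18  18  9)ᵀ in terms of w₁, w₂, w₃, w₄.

f = 2w₁ - w₂ - 3w₃ + 3w₄

Write f = α₁w₁ + … + α₄w₄ and equate components.
The system has the unique solution (α₁, …, α₄) = (2, -1, -3, 3).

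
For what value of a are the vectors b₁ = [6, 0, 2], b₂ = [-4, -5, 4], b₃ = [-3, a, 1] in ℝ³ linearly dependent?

Dependence holds iff the 3×3 matrix [b₁ b₂ b₃] is singular.
The determinant works out to -32*a - 60.
Setting this to zero gives a = -15/8.

a = -15/8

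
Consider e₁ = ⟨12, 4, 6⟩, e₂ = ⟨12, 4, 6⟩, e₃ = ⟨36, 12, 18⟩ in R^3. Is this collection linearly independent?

Row-reduce the matrix whose columns are e₁, e₂, e₃.
The reduction yields 1 nonzero row, so the rank is 1.
Since rank 1 < 3, the set is linearly dependent.
Indeed e₁ - e₂ = 0.

linearly dependent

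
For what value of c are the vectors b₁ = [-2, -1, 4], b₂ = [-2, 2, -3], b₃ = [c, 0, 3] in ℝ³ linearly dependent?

The vectors are dependent exactly when the determinant of the matrix with rows b₁, b₂, b₃ vanishes.
The determinant works out to -5*c - 18.
Setting this to zero gives c = -18/5.

c = -18/5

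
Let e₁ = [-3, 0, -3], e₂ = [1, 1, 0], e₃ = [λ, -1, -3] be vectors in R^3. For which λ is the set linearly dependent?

λ = -4

Place the vectors as rows of a 3×3 matrix; dependence ⇔ determinant zero.
The determinant works out to 3*λ + 12.
This vanishes exactly when λ = -4.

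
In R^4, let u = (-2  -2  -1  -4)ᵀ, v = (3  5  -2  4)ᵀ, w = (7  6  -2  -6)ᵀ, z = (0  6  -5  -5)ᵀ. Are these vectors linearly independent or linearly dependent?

Form the 4×4 matrix with these as columns; its determinant is -433.
A nonzero determinant means the columns are linearly independent.

linearly independent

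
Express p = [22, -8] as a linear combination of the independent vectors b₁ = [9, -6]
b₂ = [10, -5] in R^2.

p = -2b₁ + 4b₂

Set up the augmented matrix [b₁ | b₂ | p] and row-reduce.
The system has the unique solution (a₁, a₂) = (-2, 4).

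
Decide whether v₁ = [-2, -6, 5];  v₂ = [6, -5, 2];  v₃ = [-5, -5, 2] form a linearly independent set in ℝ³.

linearly independent

Row-reduce the matrix whose columns are v₁, v₂, v₃.
The reduction yields 3 nonzero rows, so the rank is 3.
Since rank = 3 (the number of vectors), the set is linearly independent.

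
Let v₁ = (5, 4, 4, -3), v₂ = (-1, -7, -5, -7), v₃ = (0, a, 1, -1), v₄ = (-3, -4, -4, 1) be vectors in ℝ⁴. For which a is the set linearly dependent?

a = 5/11

Place the vectors as rows of a 4×4 matrix; dependence ⇔ determinant zero.
The determinant works out to 44*a - 20.
Setting this to zero gives a = 5/11.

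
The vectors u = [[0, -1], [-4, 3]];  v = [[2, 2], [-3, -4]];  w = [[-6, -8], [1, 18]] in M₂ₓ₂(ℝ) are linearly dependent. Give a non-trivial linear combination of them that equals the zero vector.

2u - 3v - w = 0

Write each element as a vector in ℝ⁴ using {E₁₁, E₁₂, E₂₁, E₂₂}.
Write the vectors as columns of a matrix and find a nonzero vector in its null space.
One solution (up to scaling) is (2, -3, -1).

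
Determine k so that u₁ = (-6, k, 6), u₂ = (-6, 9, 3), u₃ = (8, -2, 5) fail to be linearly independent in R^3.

k = 37/3

Place the vectors as rows of a 3×3 matrix; dependence ⇔ determinant zero.
Expanding, det = 54*k - 666.
This vanishes exactly when k = 37/3.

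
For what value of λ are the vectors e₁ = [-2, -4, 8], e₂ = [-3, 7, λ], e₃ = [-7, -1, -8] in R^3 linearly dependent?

λ = -24

Place the vectors as rows of a 3×3 matrix; dependence ⇔ determinant zero.
The determinant works out to 26*λ + 624.
Solving 26*λ + 624 = 0 yields λ = -24.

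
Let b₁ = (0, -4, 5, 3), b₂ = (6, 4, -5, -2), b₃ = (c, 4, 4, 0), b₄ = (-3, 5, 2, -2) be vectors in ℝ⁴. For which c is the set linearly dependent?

Place the vectors as rows of a 4×4 matrix; dependence ⇔ determinant zero.
Cofactor expansion gives det = 33*c - 108.
This vanishes exactly when c = 36/11.

c = 36/11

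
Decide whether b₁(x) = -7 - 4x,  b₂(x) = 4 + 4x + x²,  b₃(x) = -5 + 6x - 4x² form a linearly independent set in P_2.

Write each element as a coordinate vector in ℝ³ using {1, x, x²}.
Row-reduce the matrix whose columns are b₁, b₂, b₃.
The reduction yields 3 nonzero rows, so the rank is 3.
Since rank = 3 (the number of vectors), the set is linearly independent.

linearly independent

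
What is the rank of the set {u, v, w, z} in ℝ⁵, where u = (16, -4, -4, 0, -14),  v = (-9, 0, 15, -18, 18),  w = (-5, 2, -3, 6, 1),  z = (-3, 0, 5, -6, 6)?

Row-reduce the 4×5 matrix with these as rows.
The echelon form has 2 nonzero rows, so the rank is 2.

2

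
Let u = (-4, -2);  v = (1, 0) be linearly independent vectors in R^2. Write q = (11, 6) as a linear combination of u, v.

q = -3u - v

Write q = α₁u + α₂v and equate components.
Row-reducing the augmented matrix gives the unique coefficients (α₁, α₂) = (-3, -1).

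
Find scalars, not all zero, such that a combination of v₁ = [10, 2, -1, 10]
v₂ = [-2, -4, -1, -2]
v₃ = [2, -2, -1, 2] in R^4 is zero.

Set up α₁v₁ + … + α₃v₃ = 0 and solve the homogeneous system.
A generator of the null space is (1, 2, -3).

v₁ + 2v₂ - 3v₃ = 0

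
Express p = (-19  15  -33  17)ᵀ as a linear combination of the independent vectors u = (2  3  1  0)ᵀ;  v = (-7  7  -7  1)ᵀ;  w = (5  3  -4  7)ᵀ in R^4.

Set up the augmented matrix [u | v | w | p] and row-reduce.
The system has the unique solution (α₁, α₂, α₃) = (-4, 3, 2).

p = -4u + 3v + 2w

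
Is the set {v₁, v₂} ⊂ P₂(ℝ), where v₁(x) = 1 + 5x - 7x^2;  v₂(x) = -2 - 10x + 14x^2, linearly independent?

Take coordinates with respect to the standard basis {1, x, x^2}.
One vector is a scalar multiple of another, so the set is dependent.

linearly dependent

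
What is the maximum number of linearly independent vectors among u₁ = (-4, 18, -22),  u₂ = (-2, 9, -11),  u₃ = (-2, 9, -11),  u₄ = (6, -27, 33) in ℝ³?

Form the matrix with u₁, u₂, u₃, u₄ as columns and reduce.
Reduction leaves 1 leading entry, giving rank 1.
(With 4 elements in a 3-dimensional space the rank is at most 3.)

1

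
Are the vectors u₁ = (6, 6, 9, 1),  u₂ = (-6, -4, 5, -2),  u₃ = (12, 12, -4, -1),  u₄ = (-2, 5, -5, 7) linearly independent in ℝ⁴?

Form the 4×4 matrix with these as columns; its determinant is -4696.
A nonzero determinant means the columns are linearly independent.

linearly independent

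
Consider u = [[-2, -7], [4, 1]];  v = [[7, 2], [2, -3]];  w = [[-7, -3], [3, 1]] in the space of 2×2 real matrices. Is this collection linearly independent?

Write each element as a coordinate vector in ℝ⁴ using {E₁₁, E₁₂, E₂₁, E₂₂}.
Place the vectors as rows of a 3×4 matrix and reduce to echelon form.
The reduction yields 3 nonzero rows, so the rank is 3.
Since rank = 3 (the number of vectors), the set is linearly independent.

linearly independent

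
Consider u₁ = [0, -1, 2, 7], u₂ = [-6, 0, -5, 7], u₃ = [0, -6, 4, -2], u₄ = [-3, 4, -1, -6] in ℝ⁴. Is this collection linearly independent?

linearly independent

Place the vectors as rows of a 4×4 matrix and reduce to echelon form.
The reduction yields 4 nonzero rows, so the rank is 4.
Since rank = 4 (the number of vectors), the set is linearly independent.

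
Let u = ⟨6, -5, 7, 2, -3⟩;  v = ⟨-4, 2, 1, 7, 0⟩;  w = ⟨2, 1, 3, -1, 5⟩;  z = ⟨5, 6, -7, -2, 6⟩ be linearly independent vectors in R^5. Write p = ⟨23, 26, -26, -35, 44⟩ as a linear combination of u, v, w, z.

Write p = α₁u + … + α₄z and equate components.
Row-reducing the augmented matrix gives the unique coefficients (α₁, …, α₄) = (-2, -3, 4, 3).

p = -2u - 3v + 4w + 3z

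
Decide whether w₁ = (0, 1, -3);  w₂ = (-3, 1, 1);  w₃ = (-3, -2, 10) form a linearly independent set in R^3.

Row-reduce the matrix whose columns are w₁, w₂, w₃.
The reduction yields 2 nonzero rows, so the rank is 2.
Since rank 2 < 3, the set is linearly dependent.
Indeed 3w₁ - w₂ + w₃ = 0.

linearly dependent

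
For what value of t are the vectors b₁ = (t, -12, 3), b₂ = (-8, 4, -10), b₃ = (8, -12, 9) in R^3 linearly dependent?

Dependence holds iff the 3×3 matrix [b₁ b₂ b₃] is singular.
The determinant works out to 288 - 84*t.
Setting this to zero gives t = 24/7.

t = 24/7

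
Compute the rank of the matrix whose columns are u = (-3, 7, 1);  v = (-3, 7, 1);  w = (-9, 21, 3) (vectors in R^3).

rank 1

Row-reduce the 3×3 matrix with these as rows.
There is 1 pivot column, so rank = 1.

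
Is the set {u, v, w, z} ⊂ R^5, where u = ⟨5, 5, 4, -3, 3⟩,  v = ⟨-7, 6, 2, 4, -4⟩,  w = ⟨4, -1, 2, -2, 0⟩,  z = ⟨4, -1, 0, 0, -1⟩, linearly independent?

Row-reduce the matrix whose columns are u, v, w, z.
The reduction yields 4 nonzero rows, so the rank is 4.
Since rank = 4 (the number of vectors), the set is linearly independent.

linearly independent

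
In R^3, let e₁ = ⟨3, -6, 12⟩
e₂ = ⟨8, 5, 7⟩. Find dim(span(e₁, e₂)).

Put the 3×2 matrix [e₁|e₂] into echelon form.
Reduction leaves 2 leading entries, giving rank 2.

2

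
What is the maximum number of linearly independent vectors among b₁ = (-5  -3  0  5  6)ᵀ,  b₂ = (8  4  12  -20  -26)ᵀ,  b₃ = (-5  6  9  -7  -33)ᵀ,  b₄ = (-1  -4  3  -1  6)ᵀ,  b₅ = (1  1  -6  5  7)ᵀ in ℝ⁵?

Apply Gaussian elimination to the matrix whose rows are b₁, b₂, b₃, b₄, b₅.
Reduction leaves 3 leading entries, giving rank 3.

3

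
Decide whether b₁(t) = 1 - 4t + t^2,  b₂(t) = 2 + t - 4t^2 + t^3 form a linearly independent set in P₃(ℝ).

linearly independent

Take coordinates with respect to the standard basis {1, t, …, t^3}.
Place the vectors as rows of a 2×4 matrix and reduce to echelon form.
The reduction yields 2 nonzero rows, so the rank is 2.
Since rank = 2 (the number of vectors), the set is linearly independent.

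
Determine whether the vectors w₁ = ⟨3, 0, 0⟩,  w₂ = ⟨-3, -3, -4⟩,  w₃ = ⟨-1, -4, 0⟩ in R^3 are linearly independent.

linearly independent

Row-reduce the matrix whose columns are w₁, w₂, w₃.
The reduction yields 3 nonzero rows, so the rank is 3.
Since rank = 3 (the number of vectors), the set is linearly independent.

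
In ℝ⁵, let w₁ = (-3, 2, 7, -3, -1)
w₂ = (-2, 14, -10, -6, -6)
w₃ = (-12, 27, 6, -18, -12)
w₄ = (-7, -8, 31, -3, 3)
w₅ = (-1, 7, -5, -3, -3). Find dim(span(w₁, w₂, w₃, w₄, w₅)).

Row-reduce the 5×5 matrix with these as rows.
There are 2 pivot columns, so rank = 2.

2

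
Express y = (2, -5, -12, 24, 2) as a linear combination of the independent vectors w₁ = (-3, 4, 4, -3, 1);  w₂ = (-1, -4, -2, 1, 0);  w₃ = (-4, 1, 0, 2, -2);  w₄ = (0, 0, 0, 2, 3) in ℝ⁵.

Solve the system with w₁, w₂, w₃, w₄ as columns and y as the right-hand side.
Row-reducing the augmented matrix gives the unique coefficients (α₁, …, α₄) = (-4, -2, 3, 4).

y = -4w₁ - 2w₂ + 3w₃ + 4w₄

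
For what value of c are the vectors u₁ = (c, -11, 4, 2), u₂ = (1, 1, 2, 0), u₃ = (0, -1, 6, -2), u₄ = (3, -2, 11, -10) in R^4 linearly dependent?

c = -12

Dependence holds iff the 4×4 matrix [u₁ u₂ u₃ u₄] is singular.
Cofactor expansion gives det = -50*c - 600.
This vanishes exactly when c = -12.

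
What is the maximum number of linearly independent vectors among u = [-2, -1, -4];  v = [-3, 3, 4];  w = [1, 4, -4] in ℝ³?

Put the 3×3 matrix [u|v|w] into echelon form.
Reduction leaves 3 leading entries, giving rank 3.

3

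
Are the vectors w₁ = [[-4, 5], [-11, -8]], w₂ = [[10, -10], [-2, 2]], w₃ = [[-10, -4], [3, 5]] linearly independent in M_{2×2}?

linearly independent

Write each element as a coordinate vector in ℝ⁴ using {E₁₁, E₁₂, E₂₁, E₂₂}.
Row-reduce the matrix whose columns are w₁, w₂, w₃.
The reduction yields 3 nonzero rows, so the rank is 3.
Since rank = 3 (the number of vectors), the set is linearly independent.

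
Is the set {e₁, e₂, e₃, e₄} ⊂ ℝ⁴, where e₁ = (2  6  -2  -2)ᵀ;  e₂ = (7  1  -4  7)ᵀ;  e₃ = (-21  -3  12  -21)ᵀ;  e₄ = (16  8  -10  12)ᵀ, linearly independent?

linearly dependent

Form the 4×4 matrix with these as columns; its determinant is 0.
A zero determinant means the columns are linearly dependent.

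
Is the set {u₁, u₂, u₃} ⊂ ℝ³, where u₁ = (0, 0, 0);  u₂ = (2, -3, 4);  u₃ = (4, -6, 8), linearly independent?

One of the vectors is the zero vector, so the set is linearly dependent.

linearly dependent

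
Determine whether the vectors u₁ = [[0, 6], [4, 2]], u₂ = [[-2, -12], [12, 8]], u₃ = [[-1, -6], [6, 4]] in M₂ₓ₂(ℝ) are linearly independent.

linearly dependent

Take coordinates with respect to the standard basis {E₁₁, E₁₂, E₂₁, E₂₂}.
One vector is a scalar multiple of another, so the set is dependent.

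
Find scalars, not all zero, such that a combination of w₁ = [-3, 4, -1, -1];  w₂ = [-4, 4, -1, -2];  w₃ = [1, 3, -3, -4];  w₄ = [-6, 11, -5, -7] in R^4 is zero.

w₁ + w₂ + w₃ - w₄ = 0

Row-reduce the matrix with w₁, w₂, w₃, w₄ as columns; the null space gives the coefficients.
One solution (up to scaling) is (1, 1, 1, -1).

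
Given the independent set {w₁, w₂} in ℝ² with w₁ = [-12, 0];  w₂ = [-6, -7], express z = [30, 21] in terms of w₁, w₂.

z = -w₁ - 3w₂

Solve the system with w₁, w₂ as columns and z as the right-hand side.
Row-reducing the augmented matrix gives the unique coefficients (a₁, a₂) = (-1, -3).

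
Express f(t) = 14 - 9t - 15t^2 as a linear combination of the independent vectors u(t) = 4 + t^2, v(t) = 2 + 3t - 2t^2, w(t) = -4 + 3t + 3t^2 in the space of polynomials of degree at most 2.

Take coordinate vectors relative to {1, t, t^2}.
Set up the augmented matrix [u | v | w | f] and row-reduce.
Back-substitution yields (a₁, a₂, a₃) = (-1, 1, -4).

f = -u + v - 4w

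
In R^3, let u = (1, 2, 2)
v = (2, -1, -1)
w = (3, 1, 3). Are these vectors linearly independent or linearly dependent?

Form the 3×3 matrix with these as columns; its determinant is -10.
A nonzero determinant means the columns are linearly independent.

linearly independent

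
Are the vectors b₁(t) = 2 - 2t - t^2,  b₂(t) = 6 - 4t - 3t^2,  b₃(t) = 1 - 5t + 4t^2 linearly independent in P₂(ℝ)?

Write each element as a coordinate vector in ℝ³ using {1, t, t^2}.
Place the vectors as rows of a 3×3 matrix and reduce to echelon form.
The reduction yields 3 nonzero rows, so the rank is 3.
Since rank = 3 (the number of vectors), the set is linearly independent.

linearly independent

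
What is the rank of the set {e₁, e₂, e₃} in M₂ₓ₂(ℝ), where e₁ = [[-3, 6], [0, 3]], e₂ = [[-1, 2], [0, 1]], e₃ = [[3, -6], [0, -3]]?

Use coordinates relative to {E₁₁, E₁₂, E₂₁, E₂₂}.
Form the matrix with e₁, e₂, e₃ as columns and reduce.
Exactly 1 pivot survives; hence the rank is 1.

rank 1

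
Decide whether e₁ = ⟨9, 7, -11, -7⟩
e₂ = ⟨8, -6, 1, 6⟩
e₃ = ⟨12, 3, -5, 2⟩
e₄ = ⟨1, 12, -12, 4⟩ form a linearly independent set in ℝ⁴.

linearly independent

Form the 4×4 matrix with these as columns; its determinant is -7669.
A nonzero determinant means the columns are linearly independent.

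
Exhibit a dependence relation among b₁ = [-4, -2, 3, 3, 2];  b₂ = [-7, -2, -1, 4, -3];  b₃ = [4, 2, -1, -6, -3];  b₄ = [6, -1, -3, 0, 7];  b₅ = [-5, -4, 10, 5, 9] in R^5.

Solve the homogeneous system with b₁, b₂, b₃, b₄, b₅ as columns by row-reducing the coefficient matrix.
A generator of the null space is (3, -1, 0, 0, -1).

3b₁ - b₂ - b₅ = 0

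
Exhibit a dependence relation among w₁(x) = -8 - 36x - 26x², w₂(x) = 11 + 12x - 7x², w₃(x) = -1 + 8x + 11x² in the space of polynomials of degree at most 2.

w₁ + w₂ + 3w₃ = 0

Write each element as a vector in ℝ³ using {1, x, x²}.
Write the vectors as columns of a matrix and find a nonzero vector in its null space.
One solution (up to scaling) is (1, 1, 3).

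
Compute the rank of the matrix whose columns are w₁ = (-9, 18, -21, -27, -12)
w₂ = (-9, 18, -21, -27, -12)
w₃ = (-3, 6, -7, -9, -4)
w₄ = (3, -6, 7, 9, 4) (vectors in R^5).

rank 1

Put the 5×4 matrix [w₁|w₂|w₃|w₄] into echelon form.
The echelon form has 1 nonzero row, so the rank is 1.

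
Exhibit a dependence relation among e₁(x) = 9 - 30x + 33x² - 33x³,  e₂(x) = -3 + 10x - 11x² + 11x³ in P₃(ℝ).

e₁ + 3e₂ = 0

Take coordinates with respect to {1, x, …, x³}.
Solve the homogeneous system with e₁, e₂ as columns by row-reducing the coefficient matrix.
The free variable yields coefficients (1, 3) (any nonzero multiple also works).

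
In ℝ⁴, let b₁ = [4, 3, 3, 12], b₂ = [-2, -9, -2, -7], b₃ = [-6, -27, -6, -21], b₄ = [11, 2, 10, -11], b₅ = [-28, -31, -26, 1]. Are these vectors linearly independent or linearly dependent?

linearly dependent

There are 5 vectors in a 4-dimensional space, so they cannot be linearly independent.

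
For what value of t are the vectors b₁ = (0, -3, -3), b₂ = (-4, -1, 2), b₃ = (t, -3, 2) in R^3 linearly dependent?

t = -20/3

The set is linearly dependent precisely when det[b₁; b₂; b₃] = 0.
The determinant works out to -9*t - 60.
This vanishes exactly when t = -20/3.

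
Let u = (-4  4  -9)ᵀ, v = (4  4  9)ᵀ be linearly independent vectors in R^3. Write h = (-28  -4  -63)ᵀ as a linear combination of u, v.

h = 3u - 4v

Solve the system with u, v as columns and h as the right-hand side.
Row-reducing the augmented matrix gives the unique coefficients (c₁, c₂) = (3, -4).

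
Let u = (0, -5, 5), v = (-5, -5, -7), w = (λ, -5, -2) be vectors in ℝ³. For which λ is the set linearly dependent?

λ = -35/12

The vectors are dependent exactly when the determinant of the matrix with rows u, v, w vanishes.
Expanding, det = 60*λ + 175.
Solving 60*λ + 175 = 0 yields λ = -35/12.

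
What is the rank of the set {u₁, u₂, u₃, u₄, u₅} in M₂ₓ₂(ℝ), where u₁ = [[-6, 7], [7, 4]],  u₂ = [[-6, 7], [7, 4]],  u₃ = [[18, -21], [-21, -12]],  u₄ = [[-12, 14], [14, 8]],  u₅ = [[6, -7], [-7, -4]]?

1

Use coordinates relative to {E₁₁, E₁₂, E₂₁, E₂₂}.
Row-reduce the 5×4 matrix with these as rows.
Exactly 1 pivot survives; hence the rank is 1.
(With 5 elements in a 4-dimensional space the rank is at most 4.)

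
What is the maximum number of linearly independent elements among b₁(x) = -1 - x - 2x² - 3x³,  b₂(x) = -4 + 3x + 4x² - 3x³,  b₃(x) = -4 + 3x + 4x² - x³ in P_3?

3

Pass to coordinate vectors with respect to the basis {1, x, …, x³}.
Apply Gaussian elimination to the matrix whose rows are b₁, b₂, b₃.
There are 3 pivot columns, so rank = 3.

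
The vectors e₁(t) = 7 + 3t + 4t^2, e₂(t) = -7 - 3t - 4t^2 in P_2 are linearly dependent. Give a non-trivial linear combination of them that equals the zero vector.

e₁ + e₂ = 0

Write each element as a vector in ℝ³ using {1, t, t^2}.
Write the vectors as columns of a matrix and find a nonzero vector in its null space.
One solution (up to scaling) is (1, 1).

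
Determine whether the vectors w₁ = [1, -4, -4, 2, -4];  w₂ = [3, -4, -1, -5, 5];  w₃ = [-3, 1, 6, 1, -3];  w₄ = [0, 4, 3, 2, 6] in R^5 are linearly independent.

Row-reduce the matrix whose columns are w₁, w₂, w₃, w₄.
The reduction yields 4 nonzero rows, so the rank is 4.
Since rank = 4 (the number of vectors), the set is linearly independent.

linearly independent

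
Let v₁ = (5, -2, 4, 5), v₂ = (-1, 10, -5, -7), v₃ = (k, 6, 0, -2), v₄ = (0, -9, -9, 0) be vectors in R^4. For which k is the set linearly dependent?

Place the vectors as rows of a 4×4 matrix; dependence ⇔ determinant zero.
Cofactor expansion gives det = 378 - 297*k.
Solving 378 - 297*k = 0 yields k = 14/11.

k = 14/11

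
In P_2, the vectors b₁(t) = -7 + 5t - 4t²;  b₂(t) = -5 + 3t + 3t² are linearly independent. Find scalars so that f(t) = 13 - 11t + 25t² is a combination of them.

Identify each element with its coordinate vector in ℝ³ via {1, t, t²}.
Write f = c₁b₁ + c₂b₂ and equate components.
Row-reducing the augmented matrix gives the unique coefficients (c₁, c₂) = (-4, 3).

f = -4b₁ + 3b₂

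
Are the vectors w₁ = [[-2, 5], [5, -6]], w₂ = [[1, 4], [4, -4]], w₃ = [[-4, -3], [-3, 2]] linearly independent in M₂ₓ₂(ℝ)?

Take coordinates with respect to the standard basis {E₁₁, E₁₂, E₂₁, E₂₂}.
Place the vectors as rows of a 3×4 matrix and reduce to echelon form.
The reduction yields 2 nonzero rows, so the rank is 2.
Since rank 2 < 3, the set is linearly dependent.

linearly dependent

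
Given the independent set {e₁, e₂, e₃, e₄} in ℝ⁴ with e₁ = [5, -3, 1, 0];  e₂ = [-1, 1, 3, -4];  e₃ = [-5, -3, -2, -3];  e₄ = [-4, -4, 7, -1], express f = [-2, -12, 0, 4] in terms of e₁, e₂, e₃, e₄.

Since e₁, e₂, e₃, e₄ are independent, the coefficients expressing f are uniquely determined by a linear system.
Back-substitution yields (a₁, …, a₄) = (1, -2, 1, 1).

f = e₁ - 2e₂ + e₃ + e₄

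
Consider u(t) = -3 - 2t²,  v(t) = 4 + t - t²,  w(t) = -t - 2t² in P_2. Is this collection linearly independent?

linearly independent

Take coordinates with respect to the standard basis {1, t, t²}.
The matrix [u|v|w] has determinant 17.
A nonzero determinant means the columns are linearly independent.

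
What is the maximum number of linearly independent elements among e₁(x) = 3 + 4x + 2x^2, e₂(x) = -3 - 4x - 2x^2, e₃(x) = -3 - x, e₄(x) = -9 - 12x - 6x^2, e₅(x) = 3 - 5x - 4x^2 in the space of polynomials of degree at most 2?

Pass to coordinate vectors with respect to the basis {1, x, x^2}.
Form the matrix with e₁, e₂, e₃, e₄, e₅ as columns and reduce.
The echelon form has 2 nonzero rows, so the rank is 2.
(With 5 elements in a 3-dimensional space the rank is at most 3.)

2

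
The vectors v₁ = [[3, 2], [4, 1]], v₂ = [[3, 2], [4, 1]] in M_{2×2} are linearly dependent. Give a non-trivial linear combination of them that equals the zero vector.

v₁ - v₂ = 0

Write each element as a vector in ℝ⁴ using {E₁₁, E₁₂, E₂₁, E₂₂}.
Solve the homogeneous system with v₁, v₂ as columns by row-reducing the coefficient matrix.
One solution (up to scaling) is (1, -1).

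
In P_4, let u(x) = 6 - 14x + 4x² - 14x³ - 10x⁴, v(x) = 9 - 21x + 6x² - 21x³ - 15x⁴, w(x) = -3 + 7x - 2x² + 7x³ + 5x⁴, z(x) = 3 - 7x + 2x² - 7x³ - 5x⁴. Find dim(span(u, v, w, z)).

dim = 1

Represent each element by its coordinate vector in ℝ⁵.
Put the 5×4 matrix [u|v|w|z] into echelon form.
Exactly 1 pivot survives; hence the rank is 1.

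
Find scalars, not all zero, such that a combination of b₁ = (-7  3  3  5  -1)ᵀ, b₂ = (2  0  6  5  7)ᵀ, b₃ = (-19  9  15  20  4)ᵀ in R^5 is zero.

3b₁ + b₂ - b₃ = 0

Set up α₁b₁ + … + α₃b₃ = 0 and solve the homogeneous system.
The free variable yields coefficients (3, 1, -1) (any nonzero multiple also works).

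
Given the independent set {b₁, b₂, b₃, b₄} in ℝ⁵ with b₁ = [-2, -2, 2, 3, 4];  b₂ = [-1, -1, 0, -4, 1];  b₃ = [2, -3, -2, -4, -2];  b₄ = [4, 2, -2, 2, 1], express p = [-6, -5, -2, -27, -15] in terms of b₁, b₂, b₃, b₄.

p = -3b₁ + 2b₂ + b₃ - 3b₄

Solve the system with b₁, b₂, b₃, b₄ as columns and p as the right-hand side.
Back-substitution yields (a₁, …, a₄) = (-3, 2, 1, -3).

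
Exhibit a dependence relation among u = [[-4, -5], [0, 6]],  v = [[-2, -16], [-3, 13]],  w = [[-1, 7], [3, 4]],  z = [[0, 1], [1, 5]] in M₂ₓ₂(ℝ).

u - v - 2w + 3z = 0

Pass to coordinate vectors relative to the basis {E₁₁, E₁₂, E₂₁, E₂₂}.
Solve the homogeneous system with u, v, w, z as columns by row-reducing the coefficient matrix.
A generator of the null space is (1, -1, -2, 3).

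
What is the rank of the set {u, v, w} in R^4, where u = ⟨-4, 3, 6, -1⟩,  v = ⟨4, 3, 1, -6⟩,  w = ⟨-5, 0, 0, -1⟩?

3

Apply Gaussian elimination to the matrix whose rows are u, v, w.
The echelon form has 3 nonzero rows, so the rank is 3.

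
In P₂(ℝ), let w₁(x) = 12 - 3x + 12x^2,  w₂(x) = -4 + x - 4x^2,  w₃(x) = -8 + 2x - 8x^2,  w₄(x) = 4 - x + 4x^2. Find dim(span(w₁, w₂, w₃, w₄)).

dim = 1

Use coordinates relative to {1, x, x^2}.
Form the matrix with w₁, w₂, w₃, w₄ as columns and reduce.
There is 1 pivot column, so rank = 1.
(With 4 elements in a 3-dimensional space the rank is at most 3.)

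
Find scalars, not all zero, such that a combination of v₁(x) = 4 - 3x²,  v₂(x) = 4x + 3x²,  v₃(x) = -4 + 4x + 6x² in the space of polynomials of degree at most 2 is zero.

v₁ - v₂ + v₃ = 0

Take coordinates with respect to {1, x, x²}.
Row-reduce the matrix with v₁, v₂, v₃ as columns; the null space gives the coefficients.
One solution (up to scaling) is (1, -1, 1).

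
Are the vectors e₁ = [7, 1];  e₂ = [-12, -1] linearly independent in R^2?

linearly independent

Form the 2×2 matrix with these as columns; its determinant is 5.
A nonzero determinant means the columns are linearly independent.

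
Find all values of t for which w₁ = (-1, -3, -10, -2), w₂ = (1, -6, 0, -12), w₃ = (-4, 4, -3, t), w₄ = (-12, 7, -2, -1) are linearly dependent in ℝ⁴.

t = 39/8

Dependence holds iff the 4×4 matrix [w₁ w₂ w₃ w₄] is singular.
Cofactor expansion gives det = 3081 - 632*t.
This vanishes exactly when t = 39/8.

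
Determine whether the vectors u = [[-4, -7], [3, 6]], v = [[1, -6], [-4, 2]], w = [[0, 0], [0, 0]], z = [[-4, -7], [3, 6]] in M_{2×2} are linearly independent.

Take coordinates with respect to the standard basis {E₁₁, E₁₂, E₂₁, E₂₂}.
One of the vectors is the zero vector, so the set is linearly dependent.

linearly dependent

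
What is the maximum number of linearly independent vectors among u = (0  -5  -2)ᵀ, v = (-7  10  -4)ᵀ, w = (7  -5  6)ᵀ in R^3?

Apply Gaussian elimination to the matrix whose rows are u, v, w.
Exactly 2 pivots survive; hence the rank is 2.

2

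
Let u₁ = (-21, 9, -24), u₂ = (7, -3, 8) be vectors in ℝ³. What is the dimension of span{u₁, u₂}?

Form the matrix with u₁, u₂ as columns and reduce.
The echelon form has 1 nonzero row, so the rank is 1.

dim = 1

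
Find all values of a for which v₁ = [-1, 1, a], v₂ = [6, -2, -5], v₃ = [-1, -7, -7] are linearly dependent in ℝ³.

Dependence holds iff the 3×3 matrix [v₁ v₂ v₃] is singular.
The determinant works out to 68 - 44*a.
This vanishes exactly when a = 17/11.

a = 17/11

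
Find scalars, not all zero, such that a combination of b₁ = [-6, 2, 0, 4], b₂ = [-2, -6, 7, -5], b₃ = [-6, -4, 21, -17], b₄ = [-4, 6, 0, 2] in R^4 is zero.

2b₁ - 3b₂ + b₃ - 3b₄ = 0

Set up α₁b₁ + … + α₄b₄ = 0 and solve the homogeneous system.
One solution (up to scaling) is (2, -3, 1, -3).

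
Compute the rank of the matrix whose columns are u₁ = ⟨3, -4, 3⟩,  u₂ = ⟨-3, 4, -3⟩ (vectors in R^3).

rank 1

Put the 3×2 matrix [u₁|u₂] into echelon form.
The echelon form has 1 nonzero row, so the rank is 1.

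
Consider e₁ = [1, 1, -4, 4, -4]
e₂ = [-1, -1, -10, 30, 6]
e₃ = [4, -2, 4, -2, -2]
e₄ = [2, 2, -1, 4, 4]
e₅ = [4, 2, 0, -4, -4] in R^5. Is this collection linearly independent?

linearly dependent

Form the 5×5 matrix with these as columns; its determinant is 0.
A zero determinant means the columns are linearly dependent.
Indeed 3e₁ - e₂ + e₃ + 2e₄ - 3e₅ = 0.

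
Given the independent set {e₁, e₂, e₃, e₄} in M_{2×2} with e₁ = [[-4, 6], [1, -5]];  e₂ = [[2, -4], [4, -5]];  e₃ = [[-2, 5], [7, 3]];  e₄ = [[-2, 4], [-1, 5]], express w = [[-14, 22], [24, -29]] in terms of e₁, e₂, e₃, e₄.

Take coordinate vectors relative to {E₁₁, E₁₂, E₂₁, E₂₂}.
Write w = a₁e₁ + … + a₄e₄ and equate components.
Row-reducing the augmented matrix gives the unique coefficients (a₁, …, a₄) = (4, 1, 2, -2).

w = 4e₁ + e₂ + 2e₃ - 2e₄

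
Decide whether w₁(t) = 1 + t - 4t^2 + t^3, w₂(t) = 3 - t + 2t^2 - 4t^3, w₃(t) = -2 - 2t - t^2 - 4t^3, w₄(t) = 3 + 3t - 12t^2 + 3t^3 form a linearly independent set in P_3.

Take coordinates with respect to the standard basis {1, t, …, t^3}.
One vector is a scalar multiple of another, so the set is dependent.

linearly dependent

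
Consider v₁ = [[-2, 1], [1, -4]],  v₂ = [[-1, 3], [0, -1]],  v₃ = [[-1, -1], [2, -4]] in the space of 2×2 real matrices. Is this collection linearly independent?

linearly independent

Write each element as a coordinate vector in ℝ⁴ using {E₁₁, E₁₂, E₂₁, E₂₂}.
Place the vectors as rows of a 3×4 matrix and reduce to echelon form.
The reduction yields 3 nonzero rows, so the rank is 3.
Since rank = 3 (the number of vectors), the set is linearly independent.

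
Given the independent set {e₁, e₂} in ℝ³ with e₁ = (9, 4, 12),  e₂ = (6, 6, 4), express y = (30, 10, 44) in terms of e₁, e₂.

Write y = a₁e₁ + a₂e₂ and equate components.
Back-substitution yields (a₁, a₂) = (4, -1).

y = 4e₁ - e₂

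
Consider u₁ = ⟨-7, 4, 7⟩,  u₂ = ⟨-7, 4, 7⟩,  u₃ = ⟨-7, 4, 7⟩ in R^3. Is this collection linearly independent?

Two of the vectors are equal, giving an immediate dependence.

linearly dependent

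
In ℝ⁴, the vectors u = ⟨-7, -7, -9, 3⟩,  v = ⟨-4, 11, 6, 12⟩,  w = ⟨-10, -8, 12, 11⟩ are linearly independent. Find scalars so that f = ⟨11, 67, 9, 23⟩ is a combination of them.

f = -u + 4v - 2w

Write f = α₁u + … + α₃w and equate components.
Row-reducing the augmented matrix gives the unique coefficients (α₁, α₂, α₃) = (-1, 4, -2).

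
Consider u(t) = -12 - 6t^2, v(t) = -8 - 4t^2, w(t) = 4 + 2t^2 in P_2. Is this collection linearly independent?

Take coordinates with respect to the standard basis {1, t, t^2}.
Place the vectors as rows of a 3×3 matrix and reduce to echelon form.
The reduction yields 1 nonzero row, so the rank is 1.
Since rank 1 < 3, the set is linearly dependent.

linearly dependent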